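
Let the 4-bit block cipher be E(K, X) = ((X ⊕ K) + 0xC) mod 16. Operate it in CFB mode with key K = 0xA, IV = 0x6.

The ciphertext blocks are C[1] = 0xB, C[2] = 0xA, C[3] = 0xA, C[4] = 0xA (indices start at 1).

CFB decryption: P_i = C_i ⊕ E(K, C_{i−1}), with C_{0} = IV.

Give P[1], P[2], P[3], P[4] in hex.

P[1] = 0x3, P[2] = 0x7, P[3] = 0x6, P[4] = 0x6

P[1]: E(K, 0x6) = 0x8; 0xB ⊕ 0x8 = 0x3.
P[2]: E(K, 0xB) = 0xD; 0xA ⊕ 0xD = 0x7.
P[3]: E(K, 0xA) = 0xC; 0xA ⊕ 0xC = 0x6.
P[4]: E(K, 0xA) = 0xC; 0xA ⊕ 0xC = 0x6.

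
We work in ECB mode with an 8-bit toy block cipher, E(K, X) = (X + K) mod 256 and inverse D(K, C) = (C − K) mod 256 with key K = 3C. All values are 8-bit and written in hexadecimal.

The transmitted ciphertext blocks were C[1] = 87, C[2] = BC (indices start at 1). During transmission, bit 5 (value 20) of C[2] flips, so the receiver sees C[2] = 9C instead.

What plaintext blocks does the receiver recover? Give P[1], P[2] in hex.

P[1] = 4B, P[2] = 60

ECB decryption: P_i = D(K, C_i).
Only C[2] changed, to 9C. In ECB, a change in C_i affects only P_i. Decrypting the received ciphertext:
P[1]: D(K, 87) = 4B.
P[2]: D(K, 9C) = 60.
Blocks that differ from the original plaintext: P[2].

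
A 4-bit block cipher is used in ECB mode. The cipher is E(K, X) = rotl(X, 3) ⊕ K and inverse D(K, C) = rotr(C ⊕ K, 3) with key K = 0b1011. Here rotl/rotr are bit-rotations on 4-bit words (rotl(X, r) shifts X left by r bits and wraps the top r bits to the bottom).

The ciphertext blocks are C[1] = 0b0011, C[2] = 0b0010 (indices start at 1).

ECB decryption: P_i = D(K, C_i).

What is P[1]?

P[1]: D(K, 0b0011) = 0b0001.

P[1] = 0b0001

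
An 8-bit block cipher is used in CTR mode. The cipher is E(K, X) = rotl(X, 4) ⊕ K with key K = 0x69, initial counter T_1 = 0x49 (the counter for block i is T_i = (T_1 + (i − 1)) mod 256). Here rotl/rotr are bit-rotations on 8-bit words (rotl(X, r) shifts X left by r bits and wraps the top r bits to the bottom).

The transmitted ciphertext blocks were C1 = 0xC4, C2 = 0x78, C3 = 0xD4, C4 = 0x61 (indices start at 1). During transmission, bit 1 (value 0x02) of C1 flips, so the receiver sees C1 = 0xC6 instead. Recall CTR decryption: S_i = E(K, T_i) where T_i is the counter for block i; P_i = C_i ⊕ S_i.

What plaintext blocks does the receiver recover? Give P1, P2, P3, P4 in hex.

P1 = 0x3B, P2 = 0xB5, P3 = 0x09, P4 = 0xCC

Only C1 changed, to 0xC6. In CTR, a change in C_i flips the same bit in P_i only; the keystream is unaffected. Decrypting the received ciphertext:
P1: T = 0x49, S = E(K, T) = 0xFD; 0xC6 ⊕ 0xFD = 0x3B.
P2: T = 0x4A, S = E(K, T) = 0xCD; 0x78 ⊕ 0xCD = 0xB5.
P3: T = 0x4B, S = E(K, T) = 0xDD; 0xD4 ⊕ 0xDD = 0x09.
P4: T = 0x4C, S = E(K, T) = 0xAD; 0x61 ⊕ 0xAD = 0xCC.
Blocks that differ from the original plaintext: P1.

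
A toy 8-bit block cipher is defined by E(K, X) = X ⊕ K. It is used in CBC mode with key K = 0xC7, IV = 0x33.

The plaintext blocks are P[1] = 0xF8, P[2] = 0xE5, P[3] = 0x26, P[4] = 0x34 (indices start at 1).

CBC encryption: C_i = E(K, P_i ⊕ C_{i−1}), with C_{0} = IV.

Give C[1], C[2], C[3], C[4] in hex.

C[1]: P[1] ⊕ 0x33 = 0xCB; E(K, 0xCB) = 0x0C.
C[2]: P[2] ⊕ 0x0C = 0xE9; E(K, 0xE9) = 0x2E.
C[3]: P[3] ⊕ 0x2E = 0x08; E(K, 0x08) = 0xCF.
C[4]: P[4] ⊕ 0xCF = 0xFB; E(K, 0xFB) = 0x3C.

C[1] = 0x0C, C[2] = 0x2E, C[3] = 0xCF, C[4] = 0x3C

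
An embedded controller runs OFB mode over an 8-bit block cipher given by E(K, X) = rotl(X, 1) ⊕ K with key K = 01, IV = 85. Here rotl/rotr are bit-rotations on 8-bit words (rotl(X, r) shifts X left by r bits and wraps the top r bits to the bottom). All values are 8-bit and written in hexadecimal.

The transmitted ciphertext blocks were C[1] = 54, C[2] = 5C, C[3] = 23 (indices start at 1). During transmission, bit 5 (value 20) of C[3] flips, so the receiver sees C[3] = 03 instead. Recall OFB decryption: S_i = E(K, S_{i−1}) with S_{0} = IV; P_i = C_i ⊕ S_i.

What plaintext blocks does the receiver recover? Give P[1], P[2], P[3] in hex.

Only C[3] changed, to 03. In OFB, a change in C_i flips the same bit in P_i only; the keystream is unaffected. Decrypting the received ciphertext:
P[1]: S = E(K, 85) = 0A; 54 ⊕ 0A = 5E.
P[2]: S = E(K, 0A) = 15; 5C ⊕ 15 = 49.
P[3]: S = E(K, 15) = 2B; 03 ⊕ 2B = 28.
Blocks that differ from the original plaintext: P[3].

P[1] = 5E, P[2] = 49, P[3] = 28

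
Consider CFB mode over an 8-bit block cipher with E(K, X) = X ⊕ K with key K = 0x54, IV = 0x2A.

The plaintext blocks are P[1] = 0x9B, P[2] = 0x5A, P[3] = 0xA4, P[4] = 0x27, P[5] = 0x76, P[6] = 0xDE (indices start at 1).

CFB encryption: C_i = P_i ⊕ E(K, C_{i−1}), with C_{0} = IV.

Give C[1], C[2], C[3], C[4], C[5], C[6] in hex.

C[1]: E(K, 0x2A) = 0x7E; 0x9B ⊕ 0x7E = 0xE5.
C[2]: E(K, 0xE5) = 0xB1; 0x5A ⊕ 0xB1 = 0xEB.
C[3]: E(K, 0xEB) = 0xBF; 0xA4 ⊕ 0xBF = 0x1B.
C[4]: E(K, 0x1B) = 0x4F; 0x27 ⊕ 0x4F = 0x68.
C[5]: E(K, 0x68) = 0x3C; 0x76 ⊕ 0x3C = 0x4A.
C[6]: E(K, 0x4A) = 0x1E; 0xDE ⊕ 0x1E = 0xC0.

C[1] = 0xE5, C[2] = 0xEB, C[3] = 0x1B, C[4] = 0x68, C[5] = 0x4A, C[6] = 0xC0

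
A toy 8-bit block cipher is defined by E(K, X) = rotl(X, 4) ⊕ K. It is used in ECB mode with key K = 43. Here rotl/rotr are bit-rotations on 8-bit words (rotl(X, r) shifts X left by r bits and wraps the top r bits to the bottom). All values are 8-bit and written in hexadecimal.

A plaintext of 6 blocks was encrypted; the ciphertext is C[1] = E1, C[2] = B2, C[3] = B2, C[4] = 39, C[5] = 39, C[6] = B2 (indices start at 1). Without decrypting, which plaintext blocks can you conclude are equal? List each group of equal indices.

P[2] = P[3] = P[6]; P[4] = P[5]

ECB encrypts each block independently with the same key, so equal ciphertext blocks imply equal plaintext blocks.
C[2] = C[3] = C[6] = B2, so P[2] = P[3] = P[6].
C[4] = C[5] = 39, so P[4] = P[5].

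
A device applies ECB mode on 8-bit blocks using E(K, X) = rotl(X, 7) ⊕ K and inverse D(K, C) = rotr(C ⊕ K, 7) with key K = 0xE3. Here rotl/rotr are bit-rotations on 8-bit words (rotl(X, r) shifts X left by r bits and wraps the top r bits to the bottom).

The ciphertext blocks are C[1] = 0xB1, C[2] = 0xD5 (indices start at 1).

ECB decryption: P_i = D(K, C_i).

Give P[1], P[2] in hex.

P[1]: D(K, 0xB1) = 0xA4.
P[2]: D(K, 0xD5) = 0x6C.

P[1] = 0xA4, P[2] = 0x6C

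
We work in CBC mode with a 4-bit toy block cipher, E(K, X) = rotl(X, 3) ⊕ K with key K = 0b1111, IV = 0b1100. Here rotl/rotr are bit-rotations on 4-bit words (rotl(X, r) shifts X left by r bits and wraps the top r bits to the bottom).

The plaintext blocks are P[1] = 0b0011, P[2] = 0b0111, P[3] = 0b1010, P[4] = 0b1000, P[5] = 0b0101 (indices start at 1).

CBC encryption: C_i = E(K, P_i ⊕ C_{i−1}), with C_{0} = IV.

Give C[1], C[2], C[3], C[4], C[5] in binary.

C[1] = 0b0000, C[2] = 0b0100, C[3] = 0b1000, C[4] = 0b1111, C[5] = 0b1010

C[1]: P[1] ⊕ 0b1100 = 0b1111; E(K, 0b1111) = 0b0000.
C[2]: P[2] ⊕ 0b0000 = 0b0111; E(K, 0b0111) = 0b0100.
C[3]: P[3] ⊕ 0b0100 = 0b1110; E(K, 0b1110) = 0b1000.
C[4]: P[4] ⊕ 0b1000 = 0b0000; E(K, 0b0000) = 0b1111.
C[5]: P[5] ⊕ 0b1111 = 0b1010; E(K, 0b1010) = 0b1010.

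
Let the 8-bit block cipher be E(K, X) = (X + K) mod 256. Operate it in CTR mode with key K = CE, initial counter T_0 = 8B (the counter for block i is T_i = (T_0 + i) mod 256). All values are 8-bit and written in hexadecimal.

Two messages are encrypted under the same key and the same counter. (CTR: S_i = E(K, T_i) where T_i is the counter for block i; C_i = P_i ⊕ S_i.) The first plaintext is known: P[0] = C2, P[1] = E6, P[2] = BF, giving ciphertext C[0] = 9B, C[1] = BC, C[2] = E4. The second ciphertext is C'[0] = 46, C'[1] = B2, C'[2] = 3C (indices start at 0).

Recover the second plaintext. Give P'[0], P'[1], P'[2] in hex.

In CTR with a reused counter, both messages share the same keystream S_i, so C_i ⊕ C'_i = P_i ⊕ P'_i and thus P'_i = P_i ⊕ C_i ⊕ C'_i.
P'[0]: C2 ⊕ 9B ⊕ 46 = 1F.
P'[1]: E6 ⊕ BC ⊕ B2 = E8.
P'[2]: BF ⊕ E4 ⊕ 3C = 67.

P'[0] = 1F, P'[1] = E8, P'[2] = 67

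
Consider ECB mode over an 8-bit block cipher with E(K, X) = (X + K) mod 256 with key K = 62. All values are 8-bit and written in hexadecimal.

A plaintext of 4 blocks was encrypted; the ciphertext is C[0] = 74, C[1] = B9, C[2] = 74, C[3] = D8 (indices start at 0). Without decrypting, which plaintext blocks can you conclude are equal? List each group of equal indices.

P[0] = P[2]

ECB encrypts each block independently with the same key, so equal ciphertext blocks imply equal plaintext blocks.
C[0] = C[2] = 74, so P[0] = P[2].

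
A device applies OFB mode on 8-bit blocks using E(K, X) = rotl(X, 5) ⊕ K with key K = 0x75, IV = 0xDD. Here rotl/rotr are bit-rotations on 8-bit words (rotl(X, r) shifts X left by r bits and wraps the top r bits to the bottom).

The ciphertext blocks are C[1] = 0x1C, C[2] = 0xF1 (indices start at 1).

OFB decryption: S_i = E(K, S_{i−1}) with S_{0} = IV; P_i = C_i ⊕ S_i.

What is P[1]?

P[1]: S = E(K, 0xDD) = 0xCE; 0x1C ⊕ 0xCE = 0xD2.

P[1] = 0xD2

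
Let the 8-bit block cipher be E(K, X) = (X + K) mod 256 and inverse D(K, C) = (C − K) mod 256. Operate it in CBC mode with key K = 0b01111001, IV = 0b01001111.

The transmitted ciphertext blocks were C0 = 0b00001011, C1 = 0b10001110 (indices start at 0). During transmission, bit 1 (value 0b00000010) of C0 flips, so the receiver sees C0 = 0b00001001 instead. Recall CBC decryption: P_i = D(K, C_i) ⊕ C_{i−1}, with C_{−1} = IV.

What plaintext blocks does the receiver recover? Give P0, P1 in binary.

P0 = 0b11011111, P1 = 0b00011100

Only C0 changed, to 0b00001001. In CBC, a change in C_i garbles P_i and flips the same bit in P_{i+1}. Decrypting the received ciphertext:
P0: D(K, 0b00001001) = 0b10010000; 0b10010000 ⊕ 0b01001111 = 0b11011111.
P1: D(K, 0b10001110) = 0b00010101; 0b00010101 ⊕ 0b00001001 = 0b00011100.
Blocks that differ from the original plaintext: P0, P1.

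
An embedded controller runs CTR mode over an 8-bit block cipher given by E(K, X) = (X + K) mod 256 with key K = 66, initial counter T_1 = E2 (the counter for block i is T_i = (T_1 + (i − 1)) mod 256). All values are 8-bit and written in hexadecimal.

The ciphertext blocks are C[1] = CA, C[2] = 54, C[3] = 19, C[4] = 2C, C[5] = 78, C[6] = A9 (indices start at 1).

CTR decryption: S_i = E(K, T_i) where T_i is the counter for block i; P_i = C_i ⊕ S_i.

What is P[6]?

P[6] = E4

P[6]: T = E7, S = E(K, T) = 4D; A9 ⊕ 4D = E4.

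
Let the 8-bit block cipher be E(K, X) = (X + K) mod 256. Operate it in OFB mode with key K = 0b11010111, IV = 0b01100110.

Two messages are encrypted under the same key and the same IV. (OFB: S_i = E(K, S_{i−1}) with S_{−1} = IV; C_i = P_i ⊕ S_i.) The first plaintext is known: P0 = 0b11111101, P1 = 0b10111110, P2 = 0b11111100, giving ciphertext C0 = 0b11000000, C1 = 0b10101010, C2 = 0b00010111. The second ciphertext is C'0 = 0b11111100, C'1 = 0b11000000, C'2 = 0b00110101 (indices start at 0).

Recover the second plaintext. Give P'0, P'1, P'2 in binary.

In OFB with a reused IV, both messages share the same keystream S_i, so C_i ⊕ C'_i = P_i ⊕ P'_i and thus P'_i = P_i ⊕ C_i ⊕ C'_i.
P'0: 0b11111101 ⊕ 0b11000000 ⊕ 0b11111100 = 0b11000001.
P'1: 0b10111110 ⊕ 0b10101010 ⊕ 0b11000000 = 0b11010100.
P'2: 0b11111100 ⊕ 0b00010111 ⊕ 0b00110101 = 0b11011110.

P'0 = 0b11000001, P'1 = 0b11010100, P'2 = 0b11011110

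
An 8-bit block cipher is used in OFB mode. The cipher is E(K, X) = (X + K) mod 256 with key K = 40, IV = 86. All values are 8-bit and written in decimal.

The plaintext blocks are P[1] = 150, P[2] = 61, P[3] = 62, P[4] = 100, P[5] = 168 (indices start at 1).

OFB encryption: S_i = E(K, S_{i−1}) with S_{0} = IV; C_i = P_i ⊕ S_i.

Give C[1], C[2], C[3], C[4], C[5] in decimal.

C[1]: S = E(K, 86) = 126; 150 ⊕ 126 = 232.
C[2]: S = E(K, 126) = 166; 61 ⊕ 166 = 155.
C[3]: S = E(K, 166) = 206; 62 ⊕ 206 = 240.
C[4]: S = E(K, 206) = 246; 100 ⊕ 246 = 146.
C[5]: S = E(K, 246) = 30; 168 ⊕ 30 = 182.

C[1] = 232, C[2] = 155, C[3] = 240, C[4] = 146, C[5] = 182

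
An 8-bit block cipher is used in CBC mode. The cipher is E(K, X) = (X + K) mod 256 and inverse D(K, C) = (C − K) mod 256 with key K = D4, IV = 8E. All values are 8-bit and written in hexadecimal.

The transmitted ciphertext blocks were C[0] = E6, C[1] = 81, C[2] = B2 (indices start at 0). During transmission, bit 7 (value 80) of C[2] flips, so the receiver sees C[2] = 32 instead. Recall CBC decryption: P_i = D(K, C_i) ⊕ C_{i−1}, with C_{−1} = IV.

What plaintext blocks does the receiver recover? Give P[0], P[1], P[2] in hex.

Only C[2] changed, to 32. In CBC, a change in C_i garbles P_i and flips the same bit in P_{i+1}. Decrypting the received ciphertext:
P[0]: D(K, E6) = 12; 12 ⊕ 8E = 9C.
P[1]: D(K, 81) = AD; AD ⊕ E6 = 4B.
P[2]: D(K, 32) = 5E; 5E ⊕ 81 = DF.
Blocks that differ from the original plaintext: P[2].

P[0] = 9C, P[1] = 4B, P[2] = DF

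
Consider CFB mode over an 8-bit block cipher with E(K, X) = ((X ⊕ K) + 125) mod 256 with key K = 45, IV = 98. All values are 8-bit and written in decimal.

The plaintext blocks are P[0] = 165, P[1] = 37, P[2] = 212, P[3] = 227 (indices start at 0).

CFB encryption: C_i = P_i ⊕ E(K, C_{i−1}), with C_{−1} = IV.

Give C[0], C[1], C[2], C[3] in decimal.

C[0] = 105, C[1] = 228, C[2] = 146, C[3] = 223

C[0]: E(K, 98) = 204; 165 ⊕ 204 = 105.
C[1]: E(K, 105) = 193; 37 ⊕ 193 = 228.
C[2]: E(K, 228) = 70; 212 ⊕ 70 = 146.
C[3]: E(K, 146) = 60; 227 ⊕ 60 = 223.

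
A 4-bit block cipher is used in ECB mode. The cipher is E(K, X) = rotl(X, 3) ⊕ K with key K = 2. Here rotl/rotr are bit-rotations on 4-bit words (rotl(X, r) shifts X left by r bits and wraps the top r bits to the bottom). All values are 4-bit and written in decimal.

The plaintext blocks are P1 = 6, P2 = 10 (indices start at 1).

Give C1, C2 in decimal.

C1 = 1, C2 = 7

ECB encryption: C_i = E(K, P_i).
C1: E(K, 6) = 1.
C2: E(K, 10) = 7.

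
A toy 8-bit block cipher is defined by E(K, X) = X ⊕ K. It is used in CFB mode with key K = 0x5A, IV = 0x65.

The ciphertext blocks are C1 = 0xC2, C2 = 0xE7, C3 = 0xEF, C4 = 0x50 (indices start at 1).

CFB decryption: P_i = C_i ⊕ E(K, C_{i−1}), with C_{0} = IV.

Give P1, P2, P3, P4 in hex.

P1: E(K, 0x65) = 0x3F; 0xC2 ⊕ 0x3F = 0xFD.
P2: E(K, 0xC2) = 0x98; 0xE7 ⊕ 0x98 = 0x7F.
P3: E(K, 0xE7) = 0xBD; 0xEF ⊕ 0xBD = 0x52.
P4: E(K, 0xEF) = 0xB5; 0x50 ⊕ 0xB5 = 0xE5.

P1 = 0xFD, P2 = 0x7F, P3 = 0x52, P4 = 0xE5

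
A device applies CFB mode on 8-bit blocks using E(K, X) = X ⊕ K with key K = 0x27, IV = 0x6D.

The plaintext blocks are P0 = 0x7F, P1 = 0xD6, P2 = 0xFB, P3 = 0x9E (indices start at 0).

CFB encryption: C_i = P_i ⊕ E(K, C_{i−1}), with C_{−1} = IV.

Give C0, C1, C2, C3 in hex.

C0: E(K, 0x6D) = 0x4A; 0x7F ⊕ 0x4A = 0x35.
C1: E(K, 0x35) = 0x12; 0xD6 ⊕ 0x12 = 0xC4.
C2: E(K, 0xC4) = 0xE3; 0xFB ⊕ 0xE3 = 0x18.
C3: E(K, 0x18) = 0x3F; 0x9E ⊕ 0x3F = 0xA1.

C0 = 0x35, C1 = 0xC4, C2 = 0x18, C3 = 0xA1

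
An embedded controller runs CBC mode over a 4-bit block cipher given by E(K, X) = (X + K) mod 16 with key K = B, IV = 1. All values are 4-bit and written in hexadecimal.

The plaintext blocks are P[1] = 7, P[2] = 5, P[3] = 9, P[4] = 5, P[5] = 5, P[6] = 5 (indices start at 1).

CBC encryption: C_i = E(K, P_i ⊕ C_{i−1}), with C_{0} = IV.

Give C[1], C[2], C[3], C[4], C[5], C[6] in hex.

C[1] = 1, C[2] = F, C[3] = 1, C[4] = F, C[5] = 5, C[6] = B

C[1]: P[1] ⊕ 1 = 6; E(K, 6) = 1.
C[2]: P[2] ⊕ 1 = 4; E(K, 4) = F.
C[3]: P[3] ⊕ F = 6; E(K, 6) = 1.
C[4]: P[4] ⊕ 1 = 4; E(K, 4) = F.
C[5]: P[5] ⊕ F = A; E(K, A) = 5.
C[6]: P[6] ⊕ 5 = 0; E(K, 0) = B.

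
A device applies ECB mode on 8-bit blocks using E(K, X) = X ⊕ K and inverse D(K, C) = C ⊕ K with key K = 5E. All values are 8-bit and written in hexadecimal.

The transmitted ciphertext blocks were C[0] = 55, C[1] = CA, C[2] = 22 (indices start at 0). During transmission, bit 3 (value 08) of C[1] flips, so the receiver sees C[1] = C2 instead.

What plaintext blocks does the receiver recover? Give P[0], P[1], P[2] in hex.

ECB decryption: P_i = D(K, C_i).
Only C[1] changed, to C2. In ECB, a change in C_i affects only P_i. Decrypting the received ciphertext:
P[0]: D(K, 55) = 0B.
P[1]: D(K, C2) = 9C.
P[2]: D(K, 22) = 7C.
Blocks that differ from the original plaintext: P[1].

P[0] = 0B, P[1] = 9C, P[2] = 7C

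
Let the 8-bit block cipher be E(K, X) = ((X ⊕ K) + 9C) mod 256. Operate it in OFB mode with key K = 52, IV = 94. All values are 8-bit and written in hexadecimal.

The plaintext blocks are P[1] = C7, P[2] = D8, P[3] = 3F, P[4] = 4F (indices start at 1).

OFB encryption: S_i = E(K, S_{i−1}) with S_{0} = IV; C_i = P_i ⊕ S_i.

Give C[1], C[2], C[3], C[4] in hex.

C[1] = A5, C[2] = 14, C[3] = 05, C[4] = 4B

C[1]: S = E(K, 94) = 62; C7 ⊕ 62 = A5.
C[2]: S = E(K, 62) = CC; D8 ⊕ CC = 14.
C[3]: S = E(K, CC) = 3A; 3F ⊕ 3A = 05.
C[4]: S = E(K, 3A) = 04; 4F ⊕ 04 = 4B.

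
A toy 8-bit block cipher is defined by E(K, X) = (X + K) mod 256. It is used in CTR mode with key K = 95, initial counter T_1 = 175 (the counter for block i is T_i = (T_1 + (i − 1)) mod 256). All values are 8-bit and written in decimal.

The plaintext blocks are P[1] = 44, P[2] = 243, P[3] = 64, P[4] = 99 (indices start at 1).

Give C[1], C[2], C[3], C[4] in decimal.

C[1] = 34, C[2] = 252, C[3] = 80, C[4] = 114

CTR encryption: S_i = E(K, T_i) where T_i is the counter for block i; C_i = P_i ⊕ S_i.
C[1]: T = 175, S = E(K, T) = 14; 44 ⊕ 14 = 34.
C[2]: T = 176, S = E(K, T) = 15; 243 ⊕ 15 = 252.
C[3]: T = 177, S = E(K, T) = 16; 64 ⊕ 16 = 80.
C[4]: T = 178, S = E(K, T) = 17; 99 ⊕ 17 = 114.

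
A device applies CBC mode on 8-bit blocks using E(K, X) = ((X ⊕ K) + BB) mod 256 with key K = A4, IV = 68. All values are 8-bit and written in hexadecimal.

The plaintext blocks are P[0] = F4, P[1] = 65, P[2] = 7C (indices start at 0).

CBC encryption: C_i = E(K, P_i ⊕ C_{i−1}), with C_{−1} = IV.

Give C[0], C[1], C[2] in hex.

C[0] = F3, C[1] = ED, C[2] = F0

C[0]: P[0] ⊕ 68 = 9C; E(K, 9C) = F3.
C[1]: P[1] ⊕ F3 = 96; E(K, 96) = ED.
C[2]: P[2] ⊕ ED = 91; E(K, 91) = F0.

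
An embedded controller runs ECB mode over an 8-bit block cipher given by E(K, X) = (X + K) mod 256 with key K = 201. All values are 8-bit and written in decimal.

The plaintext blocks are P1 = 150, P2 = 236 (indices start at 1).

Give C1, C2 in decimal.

C1 = 95, C2 = 181

ECB encryption: C_i = E(K, P_i).
C1: E(K, 150) = 95.
C2: E(K, 236) = 181.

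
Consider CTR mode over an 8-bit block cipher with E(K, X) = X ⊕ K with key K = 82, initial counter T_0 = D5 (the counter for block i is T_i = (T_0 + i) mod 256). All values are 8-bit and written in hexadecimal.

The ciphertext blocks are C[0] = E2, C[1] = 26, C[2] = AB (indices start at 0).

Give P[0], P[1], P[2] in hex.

CTR decryption: S_i = E(K, T_i) where T_i is the counter for block i; P_i = C_i ⊕ S_i.
P[0]: T = D5, S = E(K, T) = 57; E2 ⊕ 57 = B5.
P[1]: T = D6, S = E(K, T) = 54; 26 ⊕ 54 = 72.
P[2]: T = D7, S = E(K, T) = 55; AB ⊕ 55 = FE.

P[0] = B5, P[1] = 72, P[2] = FE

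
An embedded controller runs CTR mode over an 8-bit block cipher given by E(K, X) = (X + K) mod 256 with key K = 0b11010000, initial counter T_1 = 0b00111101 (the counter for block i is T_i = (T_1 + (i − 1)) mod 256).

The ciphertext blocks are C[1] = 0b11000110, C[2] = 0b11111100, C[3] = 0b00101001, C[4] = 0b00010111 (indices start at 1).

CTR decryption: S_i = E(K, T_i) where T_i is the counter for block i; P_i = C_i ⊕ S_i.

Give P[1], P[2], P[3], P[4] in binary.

P[1]: T = 0b00111101, S = E(K, T) = 0b00001101; 0b11000110 ⊕ 0b00001101 = 0b11001011.
P[2]: T = 0b00111110, S = E(K, T) = 0b00001110; 0b11111100 ⊕ 0b00001110 = 0b11110010.
P[3]: T = 0b00111111, S = E(K, T) = 0b00001111; 0b00101001 ⊕ 0b00001111 = 0b00100110.
P[4]: T = 0b01000000, S = E(K, T) = 0b00010000; 0b00010111 ⊕ 0b00010000 = 0b00000111.

P[1] = 0b11001011, P[2] = 0b11110010, P[3] = 0b00100110, P[4] = 0b00000111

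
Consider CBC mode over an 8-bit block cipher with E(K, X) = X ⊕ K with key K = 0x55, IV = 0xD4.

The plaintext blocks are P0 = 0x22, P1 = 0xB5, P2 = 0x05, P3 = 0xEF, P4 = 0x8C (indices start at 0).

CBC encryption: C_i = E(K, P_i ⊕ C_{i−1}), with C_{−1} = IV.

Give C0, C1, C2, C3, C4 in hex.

C0: P0 ⊕ 0xD4 = 0xF6; E(K, 0xF6) = 0xA3.
C1: P1 ⊕ 0xA3 = 0x16; E(K, 0x16) = 0x43.
C2: P2 ⊕ 0x43 = 0x46; E(K, 0x46) = 0x13.
C3: P3 ⊕ 0x13 = 0xFC; E(K, 0xFC) = 0xA9.
C4: P4 ⊕ 0xA9 = 0x25; E(K, 0x25) = 0x70.

C0 = 0xA3, C1 = 0x43, C2 = 0x13, C3 = 0xA9, C4 = 0x70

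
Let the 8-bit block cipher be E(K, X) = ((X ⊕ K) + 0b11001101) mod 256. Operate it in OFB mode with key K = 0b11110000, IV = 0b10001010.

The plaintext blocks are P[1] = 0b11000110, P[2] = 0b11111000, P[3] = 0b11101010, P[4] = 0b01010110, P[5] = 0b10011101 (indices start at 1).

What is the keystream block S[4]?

OFB encryption: S_i = E(K, S_{i−1}) with S_{0} = IV; C_i = P_i ⊕ S_i.
C[1]: S = E(K, 0b10001010) = 0b01000111; 0b11000110 ⊕ 0b01000111 = 0b10000001.
C[2]: S = E(K, 0b01000111) = 0b10000100; 0b11111000 ⊕ 0b10000100 = 0b01111100.
C[3]: S = E(K, 0b10000100) = 0b01000001; 0b11101010 ⊕ 0b01000001 = 0b10101011.
C[4]: S = E(K, 0b01000001) = 0b01111110; 0b01010110 ⊕ 0b01111110 = 0b00101000.
So S[4] = 0b01111110.

0b01111110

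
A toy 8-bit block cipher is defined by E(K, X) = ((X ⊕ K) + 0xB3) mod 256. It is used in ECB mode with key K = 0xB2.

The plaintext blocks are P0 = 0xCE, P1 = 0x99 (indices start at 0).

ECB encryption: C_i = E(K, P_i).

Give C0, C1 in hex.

C0: E(K, 0xCE) = 0x2F.
C1: E(K, 0x99) = 0xDE.

C0 = 0x2F, C1 = 0xDE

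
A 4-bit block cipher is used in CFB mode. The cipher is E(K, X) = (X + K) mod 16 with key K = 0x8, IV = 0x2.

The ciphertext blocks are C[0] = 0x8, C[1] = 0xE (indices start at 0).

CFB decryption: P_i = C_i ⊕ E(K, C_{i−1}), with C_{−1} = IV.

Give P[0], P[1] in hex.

P[0]: E(K, 0x2) = 0xA; 0x8 ⊕ 0xA = 0x2.
P[1]: E(K, 0x8) = 0x0; 0xE ⊕ 0x0 = 0xE.

P[0] = 0x2, P[1] = 0xE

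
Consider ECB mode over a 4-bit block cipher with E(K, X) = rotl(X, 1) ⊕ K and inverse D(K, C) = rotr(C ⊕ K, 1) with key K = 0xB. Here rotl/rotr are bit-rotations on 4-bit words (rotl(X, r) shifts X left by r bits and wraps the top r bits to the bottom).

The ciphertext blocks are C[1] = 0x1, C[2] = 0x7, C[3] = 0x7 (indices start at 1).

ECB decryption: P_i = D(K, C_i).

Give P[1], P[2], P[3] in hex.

P[1]: D(K, 0x1) = 0x5.
P[2]: D(K, 0x7) = 0x6.
P[3]: D(K, 0x7) = 0x6.

P[1] = 0x5, P[2] = 0x6, P[3] = 0x6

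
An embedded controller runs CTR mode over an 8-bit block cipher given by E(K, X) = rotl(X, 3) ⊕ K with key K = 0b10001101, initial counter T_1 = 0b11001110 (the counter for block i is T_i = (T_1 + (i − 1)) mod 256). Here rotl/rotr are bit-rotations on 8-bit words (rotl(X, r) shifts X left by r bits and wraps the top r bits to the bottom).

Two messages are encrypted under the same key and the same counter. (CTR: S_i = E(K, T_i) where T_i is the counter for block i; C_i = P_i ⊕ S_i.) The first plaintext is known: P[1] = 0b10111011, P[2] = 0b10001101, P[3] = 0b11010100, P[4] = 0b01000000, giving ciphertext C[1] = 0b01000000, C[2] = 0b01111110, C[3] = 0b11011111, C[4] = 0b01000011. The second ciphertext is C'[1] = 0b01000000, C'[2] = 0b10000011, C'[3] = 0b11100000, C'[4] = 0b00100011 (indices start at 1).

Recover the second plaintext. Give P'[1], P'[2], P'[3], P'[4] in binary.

P'[1] = 0b10111011, P'[2] = 0b01110000, P'[3] = 0b11101011, P'[4] = 0b00100000

In CTR with a reused counter, both messages share the same keystream S_i, so C_i ⊕ C'_i = P_i ⊕ P'_i and thus P'_i = P_i ⊕ C_i ⊕ C'_i.
P'[1]: 0b10111011 ⊕ 0b01000000 ⊕ 0b01000000 = 0b10111011.
P'[2]: 0b10001101 ⊕ 0b01111110 ⊕ 0b10000011 = 0b01110000.
P'[3]: 0b11010100 ⊕ 0b11011111 ⊕ 0b11100000 = 0b11101011.
P'[4]: 0b01000000 ⊕ 0b01000011 ⊕ 0b00100011 = 0b00100000.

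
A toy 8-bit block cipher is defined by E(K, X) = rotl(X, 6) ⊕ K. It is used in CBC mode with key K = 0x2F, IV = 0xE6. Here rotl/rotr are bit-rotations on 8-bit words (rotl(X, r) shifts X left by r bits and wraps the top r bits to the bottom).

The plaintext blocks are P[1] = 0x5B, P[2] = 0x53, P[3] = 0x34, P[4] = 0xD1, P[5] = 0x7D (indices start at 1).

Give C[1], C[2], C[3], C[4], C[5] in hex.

C[1] = 0x40, C[2] = 0xEB, C[3] = 0xD8, C[4] = 0x6D, C[5] = 0x2B

CBC encryption: C_i = E(K, P_i ⊕ C_{i−1}), with C_{0} = IV.
C[1]: P[1] ⊕ 0xE6 = 0xBD; E(K, 0xBD) = 0x40.
C[2]: P[2] ⊕ 0x40 = 0x13; E(K, 0x13) = 0xEB.
C[3]: P[3] ⊕ 0xEB = 0xDF; E(K, 0xDF) = 0xD8.
C[4]: P[4] ⊕ 0xD8 = 0x09; E(K, 0x09) = 0x6D.
C[5]: P[5] ⊕ 0x6D = 0x10; E(K, 0x10) = 0x2B.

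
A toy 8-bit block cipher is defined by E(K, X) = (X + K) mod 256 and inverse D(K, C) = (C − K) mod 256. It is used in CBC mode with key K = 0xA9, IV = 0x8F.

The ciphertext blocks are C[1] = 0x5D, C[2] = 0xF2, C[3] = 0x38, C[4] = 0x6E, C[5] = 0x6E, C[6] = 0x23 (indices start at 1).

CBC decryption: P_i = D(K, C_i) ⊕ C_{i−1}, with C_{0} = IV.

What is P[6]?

P[6]: D(K, 0x23) = 0x7A; 0x7A ⊕ 0x6E = 0x14.

P[6] = 0x14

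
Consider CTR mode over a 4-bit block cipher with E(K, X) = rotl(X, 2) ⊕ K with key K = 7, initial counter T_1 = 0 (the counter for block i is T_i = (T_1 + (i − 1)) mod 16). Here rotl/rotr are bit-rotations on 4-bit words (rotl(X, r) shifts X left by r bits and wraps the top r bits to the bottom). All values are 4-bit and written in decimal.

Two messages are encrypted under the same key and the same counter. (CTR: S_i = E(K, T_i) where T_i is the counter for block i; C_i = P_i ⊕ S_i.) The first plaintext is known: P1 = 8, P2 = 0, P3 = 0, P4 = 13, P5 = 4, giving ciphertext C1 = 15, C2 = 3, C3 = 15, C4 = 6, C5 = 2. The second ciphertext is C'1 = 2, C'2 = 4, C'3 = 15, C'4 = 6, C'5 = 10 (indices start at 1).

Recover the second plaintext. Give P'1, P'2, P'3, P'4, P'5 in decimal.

In CTR with a reused counter, both messages share the same keystream S_i, so C_i ⊕ C'_i = P_i ⊕ P'_i and thus P'_i = P_i ⊕ C_i ⊕ C'_i.
P'1: 8 ⊕ 15 ⊕ 2 = 5.
P'2: 0 ⊕ 3 ⊕ 4 = 7.
P'3: 0 ⊕ 15 ⊕ 15 = 0.
P'4: 13 ⊕ 6 ⊕ 6 = 13.
P'5: 4 ⊕ 2 ⊕ 10 = 12.

P'1 = 5, P'2 = 7, P'3 = 0, P'4 = 13, P'5 = 12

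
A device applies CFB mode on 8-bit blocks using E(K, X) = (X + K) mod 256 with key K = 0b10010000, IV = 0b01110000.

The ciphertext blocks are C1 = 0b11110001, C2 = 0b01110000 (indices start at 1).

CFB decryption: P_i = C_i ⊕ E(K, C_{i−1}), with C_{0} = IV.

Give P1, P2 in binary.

P1: E(K, 0b01110000) = 0b00000000; 0b11110001 ⊕ 0b00000000 = 0b11110001.
P2: E(K, 0b11110001) = 0b10000001; 0b01110000 ⊕ 0b10000001 = 0b11110001.

P1 = 0b11110001, P2 = 0b11110001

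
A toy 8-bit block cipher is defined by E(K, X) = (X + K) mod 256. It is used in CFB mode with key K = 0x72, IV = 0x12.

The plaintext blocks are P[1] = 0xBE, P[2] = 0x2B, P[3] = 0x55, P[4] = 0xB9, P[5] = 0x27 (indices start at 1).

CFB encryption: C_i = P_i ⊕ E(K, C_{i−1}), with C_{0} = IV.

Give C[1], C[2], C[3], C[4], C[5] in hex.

C[1]: E(K, 0x12) = 0x84; 0xBE ⊕ 0x84 = 0x3A.
C[2]: E(K, 0x3A) = 0xAC; 0x2B ⊕ 0xAC = 0x87.
C[3]: E(K, 0x87) = 0xF9; 0x55 ⊕ 0xF9 = 0xAC.
C[4]: E(K, 0xAC) = 0x1E; 0xB9 ⊕ 0x1E = 0xA7.
C[5]: E(K, 0xA7) = 0x19; 0x27 ⊕ 0x19 = 0x3E.

C[1] = 0x3A, C[2] = 0x87, C[3] = 0xAC, C[4] = 0xA7, C[5] = 0x3E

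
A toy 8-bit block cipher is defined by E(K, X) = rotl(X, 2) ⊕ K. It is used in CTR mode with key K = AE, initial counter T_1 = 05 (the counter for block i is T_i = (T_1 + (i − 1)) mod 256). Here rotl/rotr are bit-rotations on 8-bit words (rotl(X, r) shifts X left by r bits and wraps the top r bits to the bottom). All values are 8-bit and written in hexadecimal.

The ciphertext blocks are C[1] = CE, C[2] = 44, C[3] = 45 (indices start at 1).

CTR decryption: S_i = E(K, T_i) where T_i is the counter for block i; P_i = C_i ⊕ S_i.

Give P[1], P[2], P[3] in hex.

P[1]: T = 05, S = E(K, T) = BA; CE ⊕ BA = 74.
P[2]: T = 06, S = E(K, T) = B6; 44 ⊕ B6 = F2.
P[3]: T = 07, S = E(K, T) = B2; 45 ⊕ B2 = F7.

P[1] = 74, P[2] = F2, P[3] = F7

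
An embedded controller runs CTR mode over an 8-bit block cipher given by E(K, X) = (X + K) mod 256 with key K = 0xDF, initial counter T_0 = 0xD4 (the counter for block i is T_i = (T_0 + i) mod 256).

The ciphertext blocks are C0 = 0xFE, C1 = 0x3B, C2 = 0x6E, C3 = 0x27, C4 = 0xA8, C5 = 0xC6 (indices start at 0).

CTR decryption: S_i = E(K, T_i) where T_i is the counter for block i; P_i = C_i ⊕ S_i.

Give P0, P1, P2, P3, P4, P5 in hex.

P0: T = 0xD4, S = E(K, T) = 0xB3; 0xFE ⊕ 0xB3 = 0x4D.
P1: T = 0xD5, S = E(K, T) = 0xB4; 0x3B ⊕ 0xB4 = 0x8F.
P2: T = 0xD6, S = E(K, T) = 0xB5; 0x6E ⊕ 0xB5 = 0xDB.
P3: T = 0xD7, S = E(K, T) = 0xB6; 0x27 ⊕ 0xB6 = 0x91.
P4: T = 0xD8, S = E(K, T) = 0xB7; 0xA8 ⊕ 0xB7 = 0x1F.
P5: T = 0xD9, S = E(K, T) = 0xB8; 0xC6 ⊕ 0xB8 = 0x7E.

P0 = 0x4D, P1 = 0x8F, P2 = 0xDB, P3 = 0x91, P4 = 0x1F, P5 = 0x7E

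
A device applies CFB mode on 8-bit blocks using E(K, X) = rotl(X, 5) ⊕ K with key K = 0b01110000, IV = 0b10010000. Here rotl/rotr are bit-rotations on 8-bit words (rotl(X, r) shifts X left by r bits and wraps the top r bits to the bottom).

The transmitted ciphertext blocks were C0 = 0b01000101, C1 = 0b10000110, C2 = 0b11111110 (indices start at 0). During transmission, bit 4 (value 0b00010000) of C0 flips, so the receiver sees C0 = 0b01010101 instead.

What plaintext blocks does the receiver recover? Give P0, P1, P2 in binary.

CFB decryption: P_i = C_i ⊕ E(K, C_{i−1}), with C_{−1} = IV.
Only C0 changed, to 0b01010101. In CFB, a change in C_i flips the same bit in P_i and garbles P_{i+1}. Decrypting the received ciphertext:
P0: E(K, 0b10010000) = 0b01100010; 0b01010101 ⊕ 0b01100010 = 0b00110111.
P1: E(K, 0b01010101) = 0b11011010; 0b10000110 ⊕ 0b11011010 = 0b01011100.
P2: E(K, 0b10000110) = 0b10100000; 0b11111110 ⊕ 0b10100000 = 0b01011110.
Blocks that differ from the original plaintext: P0, P1.

P0 = 0b00110111, P1 = 0b01011100, P2 = 0b01011110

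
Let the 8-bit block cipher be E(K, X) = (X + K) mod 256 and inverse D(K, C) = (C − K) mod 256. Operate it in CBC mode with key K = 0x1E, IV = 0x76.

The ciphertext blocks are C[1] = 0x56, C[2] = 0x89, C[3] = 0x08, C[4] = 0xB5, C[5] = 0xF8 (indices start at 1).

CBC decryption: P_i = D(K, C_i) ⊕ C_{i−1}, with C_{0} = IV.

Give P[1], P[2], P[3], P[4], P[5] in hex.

P[1]: D(K, 0x56) = 0x38; 0x38 ⊕ 0x76 = 0x4E.
P[2]: D(K, 0x89) = 0x6B; 0x6B ⊕ 0x56 = 0x3D.
P[3]: D(K, 0x08) = 0xEA; 0xEA ⊕ 0x89 = 0x63.
P[4]: D(K, 0xB5) = 0x97; 0x97 ⊕ 0x08 = 0x9F.
P[5]: D(K, 0xF8) = 0xDA; 0xDA ⊕ 0xB5 = 0x6F.

P[1] = 0x4E, P[2] = 0x3D, P[3] = 0x63, P[4] = 0x9F, P[5] = 0x6F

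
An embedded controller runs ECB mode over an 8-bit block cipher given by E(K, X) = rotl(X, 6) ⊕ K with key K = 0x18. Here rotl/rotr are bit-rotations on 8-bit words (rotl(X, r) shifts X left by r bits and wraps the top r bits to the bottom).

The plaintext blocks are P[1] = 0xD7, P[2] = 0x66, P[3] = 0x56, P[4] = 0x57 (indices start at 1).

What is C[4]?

C[4] = 0xCD

ECB encryption: C_i = E(K, P_i).
C[4]: E(K, 0x57) = 0xCD.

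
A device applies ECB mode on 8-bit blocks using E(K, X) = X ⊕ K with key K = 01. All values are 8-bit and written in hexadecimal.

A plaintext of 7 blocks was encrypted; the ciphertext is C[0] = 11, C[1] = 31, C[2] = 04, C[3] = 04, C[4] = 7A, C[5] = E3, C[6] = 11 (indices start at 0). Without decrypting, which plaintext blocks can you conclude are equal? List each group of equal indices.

ECB encrypts each block independently with the same key, so equal ciphertext blocks imply equal plaintext blocks.
C[0] = C[6] = 11, so P[0] = P[6].
C[2] = C[3] = 04, so P[2] = P[3].

P[0] = P[6]; P[2] = P[3]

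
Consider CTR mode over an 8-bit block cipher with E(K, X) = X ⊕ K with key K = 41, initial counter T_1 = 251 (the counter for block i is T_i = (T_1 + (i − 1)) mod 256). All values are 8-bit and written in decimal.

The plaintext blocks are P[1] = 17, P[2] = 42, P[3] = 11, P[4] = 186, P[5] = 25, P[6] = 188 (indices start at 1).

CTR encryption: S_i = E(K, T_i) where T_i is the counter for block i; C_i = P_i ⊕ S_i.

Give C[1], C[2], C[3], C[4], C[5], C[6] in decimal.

C[1]: T = 251, S = E(K, T) = 210; 17 ⊕ 210 = 195.
C[2]: T = 252, S = E(K, T) = 213; 42 ⊕ 213 = 255.
C[3]: T = 253, S = E(K, T) = 212; 11 ⊕ 212 = 223.
C[4]: T = 254, S = E(K, T) = 215; 186 ⊕ 215 = 109.
C[5]: T = 255, S = E(K, T) = 214; 25 ⊕ 214 = 207.
C[6]: T = 0, S = E(K, T) = 41; 188 ⊕ 41 = 149.

C[1] = 195, C[2] = 255, C[3] = 223, C[4] = 109, C[5] = 207, C[6] = 149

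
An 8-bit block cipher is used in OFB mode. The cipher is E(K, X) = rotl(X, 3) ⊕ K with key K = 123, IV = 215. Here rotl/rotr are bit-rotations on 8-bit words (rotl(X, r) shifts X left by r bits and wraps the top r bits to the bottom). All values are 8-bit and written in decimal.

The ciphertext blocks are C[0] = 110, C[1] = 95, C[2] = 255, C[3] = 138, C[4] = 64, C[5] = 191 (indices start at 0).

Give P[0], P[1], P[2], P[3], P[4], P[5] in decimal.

P[0] = 171, P[1] = 10, P[2] = 46, P[3] = 127, P[4] = 148, P[5] = 98

OFB decryption: S_i = E(K, S_{i−1}) with S_{−1} = IV; P_i = C_i ⊕ S_i.
P[0]: S = E(K, 215) = 197; 110 ⊕ 197 = 171.
P[1]: S = E(K, 197) = 85; 95 ⊕ 85 = 10.
P[2]: S = E(K, 85) = 209; 255 ⊕ 209 = 46.
P[3]: S = E(K, 209) = 245; 138 ⊕ 245 = 127.
P[4]: S = E(K, 245) = 212; 64 ⊕ 212 = 148.
P[5]: S = E(K, 212) = 221; 191 ⊕ 221 = 98.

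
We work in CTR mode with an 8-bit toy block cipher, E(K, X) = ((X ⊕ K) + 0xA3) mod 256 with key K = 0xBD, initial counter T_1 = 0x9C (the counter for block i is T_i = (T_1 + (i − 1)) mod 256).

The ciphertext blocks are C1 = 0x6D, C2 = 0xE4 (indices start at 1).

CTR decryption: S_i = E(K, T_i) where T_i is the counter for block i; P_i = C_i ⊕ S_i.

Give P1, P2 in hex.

P1 = 0xA9, P2 = 0x27

P1: T = 0x9C, S = E(K, T) = 0xC4; 0x6D ⊕ 0xC4 = 0xA9.
P2: T = 0x9D, S = E(K, T) = 0xC3; 0xE4 ⊕ 0xC3 = 0x27.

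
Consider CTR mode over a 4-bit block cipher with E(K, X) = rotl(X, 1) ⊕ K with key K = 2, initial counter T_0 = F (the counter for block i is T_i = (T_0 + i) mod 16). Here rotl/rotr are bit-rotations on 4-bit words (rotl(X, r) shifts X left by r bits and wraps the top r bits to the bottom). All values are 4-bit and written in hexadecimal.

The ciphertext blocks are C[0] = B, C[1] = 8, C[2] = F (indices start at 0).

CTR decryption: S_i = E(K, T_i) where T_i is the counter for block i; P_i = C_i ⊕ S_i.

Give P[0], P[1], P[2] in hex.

P[0]: T = F, S = E(K, T) = D; B ⊕ D = 6.
P[1]: T = 0, S = E(K, T) = 2; 8 ⊕ 2 = A.
P[2]: T = 1, S = E(K, T) = 0; F ⊕ 0 = F.

P[0] = 6, P[1] = A, P[2] = F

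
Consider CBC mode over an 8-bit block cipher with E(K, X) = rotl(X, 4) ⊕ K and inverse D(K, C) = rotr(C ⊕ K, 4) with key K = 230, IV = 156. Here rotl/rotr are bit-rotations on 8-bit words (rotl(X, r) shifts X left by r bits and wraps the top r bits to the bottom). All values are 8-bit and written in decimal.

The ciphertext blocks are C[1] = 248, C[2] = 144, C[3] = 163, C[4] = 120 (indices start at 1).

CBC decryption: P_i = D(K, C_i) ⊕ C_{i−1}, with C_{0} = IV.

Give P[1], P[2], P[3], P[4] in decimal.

P[1]: D(K, 248) = 225; 225 ⊕ 156 = 125.
P[2]: D(K, 144) = 103; 103 ⊕ 248 = 159.
P[3]: D(K, 163) = 84; 84 ⊕ 144 = 196.
P[4]: D(K, 120) = 233; 233 ⊕ 163 = 74.

P[1] = 125, P[2] = 159, P[3] = 196, P[4] = 74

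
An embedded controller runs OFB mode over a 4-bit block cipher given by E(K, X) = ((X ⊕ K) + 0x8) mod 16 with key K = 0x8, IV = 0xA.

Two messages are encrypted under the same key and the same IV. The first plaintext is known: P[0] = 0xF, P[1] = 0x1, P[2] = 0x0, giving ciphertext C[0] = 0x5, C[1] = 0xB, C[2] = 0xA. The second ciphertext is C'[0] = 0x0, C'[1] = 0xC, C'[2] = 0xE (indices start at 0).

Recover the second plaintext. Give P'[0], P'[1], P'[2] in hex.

In OFB with a reused IV, both messages share the same keystream S_i, so C_i ⊕ C'_i = P_i ⊕ P'_i and thus P'_i = P_i ⊕ C_i ⊕ C'_i.
P'[0]: 0xF ⊕ 0x5 ⊕ 0x0 = 0xA.
P'[1]: 0x1 ⊕ 0xB ⊕ 0xC = 0x6.
P'[2]: 0x0 ⊕ 0xA ⊕ 0xE = 0x4.

P'[0] = 0xA, P'[1] = 0x6, P'[2] = 0x4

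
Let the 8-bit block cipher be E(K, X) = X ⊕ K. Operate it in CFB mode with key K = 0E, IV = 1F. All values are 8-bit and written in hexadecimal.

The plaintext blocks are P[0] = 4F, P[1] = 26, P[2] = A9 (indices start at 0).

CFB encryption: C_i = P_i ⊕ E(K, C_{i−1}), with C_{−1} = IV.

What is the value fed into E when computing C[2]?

C[0]: E(K, 1F) = 11; 4F ⊕ 11 = 5E.
C[1]: E(K, 5E) = 50; 26 ⊕ 50 = 76.
C[2]: E(K, 76) = 78; A9 ⊕ 78 = D1.
So the input to E for block [2] is 76.

76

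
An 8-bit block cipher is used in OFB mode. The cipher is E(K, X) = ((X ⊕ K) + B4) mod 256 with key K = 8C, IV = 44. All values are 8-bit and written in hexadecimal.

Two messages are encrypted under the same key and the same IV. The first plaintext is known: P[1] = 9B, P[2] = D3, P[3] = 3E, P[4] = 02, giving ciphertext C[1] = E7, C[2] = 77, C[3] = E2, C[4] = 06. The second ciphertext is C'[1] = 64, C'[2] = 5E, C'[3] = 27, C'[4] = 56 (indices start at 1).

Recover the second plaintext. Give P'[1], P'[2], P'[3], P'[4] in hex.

P'[1] = 18, P'[2] = FA, P'[3] = FB, P'[4] = 52

In OFB with a reused IV, both messages share the same keystream S_i, so C_i ⊕ C'_i = P_i ⊕ P'_i and thus P'_i = P_i ⊕ C_i ⊕ C'_i.
P'[1]: 9B ⊕ E7 ⊕ 64 = 18.
P'[2]: D3 ⊕ 77 ⊕ 5E = FA.
P'[3]: 3E ⊕ E2 ⊕ 27 = FB.
P'[4]: 02 ⊕ 06 ⊕ 56 = 52.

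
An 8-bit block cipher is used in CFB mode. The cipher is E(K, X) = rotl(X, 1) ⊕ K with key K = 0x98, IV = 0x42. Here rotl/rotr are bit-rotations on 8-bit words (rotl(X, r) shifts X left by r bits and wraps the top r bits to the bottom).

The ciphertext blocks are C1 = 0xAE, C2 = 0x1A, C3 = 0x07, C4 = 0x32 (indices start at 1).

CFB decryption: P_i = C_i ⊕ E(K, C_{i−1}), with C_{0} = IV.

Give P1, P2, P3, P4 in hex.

P1: E(K, 0x42) = 0x1C; 0xAE ⊕ 0x1C = 0xB2.
P2: E(K, 0xAE) = 0xC5; 0x1A ⊕ 0xC5 = 0xDF.
P3: E(K, 0x1A) = 0xAC; 0x07 ⊕ 0xAC = 0xAB.
P4: E(K, 0x07) = 0x96; 0x32 ⊕ 0x96 = 0xA4.

P1 = 0xB2, P2 = 0xDF, P3 = 0xAB, P4 = 0xA4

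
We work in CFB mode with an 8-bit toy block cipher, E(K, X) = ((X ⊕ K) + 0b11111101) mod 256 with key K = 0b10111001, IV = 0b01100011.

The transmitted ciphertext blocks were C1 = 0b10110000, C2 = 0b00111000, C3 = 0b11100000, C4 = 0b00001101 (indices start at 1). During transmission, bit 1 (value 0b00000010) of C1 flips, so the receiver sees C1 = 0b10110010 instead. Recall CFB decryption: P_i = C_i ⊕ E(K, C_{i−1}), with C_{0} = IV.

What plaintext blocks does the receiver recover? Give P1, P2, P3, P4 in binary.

Only C1 changed, to 0b10110010. In CFB, a change in C_i flips the same bit in P_i and garbles P_{i+1}. Decrypting the received ciphertext:
P1: E(K, 0b01100011) = 0b11010111; 0b10110010 ⊕ 0b11010111 = 0b01100101.
P2: E(K, 0b10110010) = 0b00001000; 0b00111000 ⊕ 0b00001000 = 0b00110000.
P3: E(K, 0b00111000) = 0b01111110; 0b11100000 ⊕ 0b01111110 = 0b10011110.
P4: E(K, 0b11100000) = 0b01010110; 0b00001101 ⊕ 0b01010110 = 0b01011011.
Blocks that differ from the original plaintext: P1, P2.

P1 = 0b01100101, P2 = 0b00110000, P3 = 0b10011110, P4 = 0b01011011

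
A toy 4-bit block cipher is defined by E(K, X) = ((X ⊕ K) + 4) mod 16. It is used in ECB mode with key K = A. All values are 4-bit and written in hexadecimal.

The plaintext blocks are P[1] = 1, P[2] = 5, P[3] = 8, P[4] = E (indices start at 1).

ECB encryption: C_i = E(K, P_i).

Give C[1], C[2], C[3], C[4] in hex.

C[1] = F, C[2] = 3, C[3] = 6, C[4] = 8

C[1]: E(K, 1) = F.
C[2]: E(K, 5) = 3.
C[3]: E(K, 8) = 6.
C[4]: E(K, E) = 8.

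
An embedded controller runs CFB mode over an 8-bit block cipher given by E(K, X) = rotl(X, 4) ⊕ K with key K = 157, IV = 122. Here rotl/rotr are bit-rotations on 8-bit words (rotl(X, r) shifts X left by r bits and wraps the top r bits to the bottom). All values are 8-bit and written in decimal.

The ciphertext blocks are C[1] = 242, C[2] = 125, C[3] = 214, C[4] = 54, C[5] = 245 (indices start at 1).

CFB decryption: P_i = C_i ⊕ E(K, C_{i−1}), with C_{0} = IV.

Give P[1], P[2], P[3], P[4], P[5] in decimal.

P[1]: E(K, 122) = 58; 242 ⊕ 58 = 200.
P[2]: E(K, 242) = 178; 125 ⊕ 178 = 207.
P[3]: E(K, 125) = 74; 214 ⊕ 74 = 156.
P[4]: E(K, 214) = 240; 54 ⊕ 240 = 198.
P[5]: E(K, 54) = 254; 245 ⊕ 254 = 11.

P[1] = 200, P[2] = 207, P[3] = 156, P[4] = 198, P[5] = 11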